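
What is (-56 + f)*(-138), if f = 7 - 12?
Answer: 8418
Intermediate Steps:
f = -5
(-56 + f)*(-138) = (-56 - 5)*(-138) = -61*(-138) = 8418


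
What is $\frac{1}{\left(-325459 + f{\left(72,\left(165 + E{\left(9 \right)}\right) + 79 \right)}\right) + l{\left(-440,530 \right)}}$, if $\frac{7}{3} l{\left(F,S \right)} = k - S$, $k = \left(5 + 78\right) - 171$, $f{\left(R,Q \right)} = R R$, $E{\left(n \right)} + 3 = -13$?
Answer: $- \frac{7}{2243779} \approx -3.1197 \cdot 10^{-6}$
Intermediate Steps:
$E{\left(n \right)} = -16$ ($E{\left(n \right)} = -3 - 13 = -16$)
$f{\left(R,Q \right)} = R^{2}$
$k = -88$ ($k = 83 - 171 = -88$)
$l{\left(F,S \right)} = - \frac{264}{7} - \frac{3 S}{7}$ ($l{\left(F,S \right)} = \frac{3 \left(-88 - S\right)}{7} = - \frac{264}{7} - \frac{3 S}{7}$)
$\frac{1}{\left(-325459 + f{\left(72,\left(165 + E{\left(9 \right)}\right) + 79 \right)}\right) + l{\left(-440,530 \right)}} = \frac{1}{\left(-325459 + 72^{2}\right) - \frac{1854}{7}} = \frac{1}{\left(-325459 + 5184\right) - \frac{1854}{7}} = \frac{1}{-320275 - \frac{1854}{7}} = \frac{1}{- \frac{2243779}{7}} = - \frac{7}{2243779}$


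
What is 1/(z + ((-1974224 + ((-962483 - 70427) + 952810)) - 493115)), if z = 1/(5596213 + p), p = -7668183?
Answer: -2071970/5278217184831 ≈ -3.9255e-7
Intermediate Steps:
z = -1/2071970 (z = 1/(5596213 - 7668183) = 1/(-2071970) = -1/2071970 ≈ -4.8263e-7)
1/(z + ((-1974224 + ((-962483 - 70427) + 952810)) - 493115)) = 1/(-1/2071970 + ((-1974224 + ((-962483 - 70427) + 952810)) - 493115)) = 1/(-1/2071970 + ((-1974224 + (-1032910 + 952810)) - 493115)) = 1/(-1/2071970 + ((-1974224 - 80100) - 493115)) = 1/(-1/2071970 + (-2054324 - 493115)) = 1/(-1/2071970 - 2547439) = 1/(-5278217184831/2071970) = -2071970/5278217184831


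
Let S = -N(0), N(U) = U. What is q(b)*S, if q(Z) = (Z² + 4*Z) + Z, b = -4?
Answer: 0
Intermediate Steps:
q(Z) = Z² + 5*Z
S = 0 (S = -1*0 = 0)
q(b)*S = -4*(5 - 4)*0 = -4*1*0 = -4*0 = 0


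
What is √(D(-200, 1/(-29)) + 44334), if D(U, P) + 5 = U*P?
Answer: √37286489/29 ≈ 210.56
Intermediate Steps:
D(U, P) = -5 + P*U (D(U, P) = -5 + U*P = -5 + P*U)
√(D(-200, 1/(-29)) + 44334) = √((-5 - 200/(-29)) + 44334) = √((-5 - 1/29*(-200)) + 44334) = √((-5 + 200/29) + 44334) = √(55/29 + 44334) = √(1285741/29) = √37286489/29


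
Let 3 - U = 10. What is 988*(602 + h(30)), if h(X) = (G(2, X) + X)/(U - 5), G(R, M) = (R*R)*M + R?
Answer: 1746784/3 ≈ 5.8226e+5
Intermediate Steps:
G(R, M) = R + M*R**2 (G(R, M) = R**2*M + R = M*R**2 + R = R + M*R**2)
U = -7 (U = 3 - 1*10 = 3 - 10 = -7)
h(X) = -1/6 - 5*X/12 (h(X) = (2*(1 + X*2) + X)/(-7 - 5) = (2*(1 + 2*X) + X)/(-12) = ((2 + 4*X) + X)*(-1/12) = (2 + 5*X)*(-1/12) = -1/6 - 5*X/12)
988*(602 + h(30)) = 988*(602 + (-1/6 - 5/12*30)) = 988*(602 + (-1/6 - 25/2)) = 988*(602 - 38/3) = 988*(1768/3) = 1746784/3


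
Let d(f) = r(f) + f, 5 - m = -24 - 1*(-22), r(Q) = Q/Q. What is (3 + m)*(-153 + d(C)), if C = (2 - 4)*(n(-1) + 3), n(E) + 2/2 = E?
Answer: -1540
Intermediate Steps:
r(Q) = 1
n(E) = -1 + E
m = 7 (m = 5 - (-24 - 1*(-22)) = 5 - (-24 + 22) = 5 - 1*(-2) = 5 + 2 = 7)
C = -2 (C = (2 - 4)*((-1 - 1) + 3) = -2*(-2 + 3) = -2*1 = -2)
d(f) = 1 + f
(3 + m)*(-153 + d(C)) = (3 + 7)*(-153 + (1 - 2)) = 10*(-153 - 1) = 10*(-154) = -1540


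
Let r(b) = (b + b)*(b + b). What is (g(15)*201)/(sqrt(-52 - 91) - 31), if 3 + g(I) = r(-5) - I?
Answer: -85157/184 - 2747*I*sqrt(143)/184 ≈ -462.81 - 178.53*I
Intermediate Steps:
r(b) = 4*b**2 (r(b) = (2*b)*(2*b) = 4*b**2)
g(I) = 97 - I (g(I) = -3 + (4*(-5)**2 - I) = -3 + (4*25 - I) = -3 + (100 - I) = 97 - I)
(g(15)*201)/(sqrt(-52 - 91) - 31) = ((97 - 1*15)*201)/(sqrt(-52 - 91) - 31) = ((97 - 15)*201)/(sqrt(-143) - 31) = (82*201)/(I*sqrt(143) - 31) = 16482/(-31 + I*sqrt(143))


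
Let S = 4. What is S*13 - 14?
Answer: 38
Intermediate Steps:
S*13 - 14 = 4*13 - 14 = 52 - 14 = 38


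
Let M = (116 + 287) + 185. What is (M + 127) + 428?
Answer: 1143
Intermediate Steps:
M = 588 (M = 403 + 185 = 588)
(M + 127) + 428 = (588 + 127) + 428 = 715 + 428 = 1143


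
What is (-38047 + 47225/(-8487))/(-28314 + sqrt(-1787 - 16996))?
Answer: 1016007350644/756004400397 + 322952114*I*sqrt(2087)/2268013201191 ≈ 1.3439 + 0.0065051*I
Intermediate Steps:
(-38047 + 47225/(-8487))/(-28314 + sqrt(-1787 - 16996)) = (-38047 + 47225*(-1/8487))/(-28314 + sqrt(-18783)) = (-38047 - 47225/8487)/(-28314 + 3*I*sqrt(2087)) = -322952114/(8487*(-28314 + 3*I*sqrt(2087)))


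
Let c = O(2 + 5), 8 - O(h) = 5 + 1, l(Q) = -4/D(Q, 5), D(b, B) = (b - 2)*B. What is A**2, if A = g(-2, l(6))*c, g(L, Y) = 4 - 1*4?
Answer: 0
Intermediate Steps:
D(b, B) = B*(-2 + b) (D(b, B) = (-2 + b)*B = B*(-2 + b))
l(Q) = -4/(-10 + 5*Q) (l(Q) = -4*1/(5*(-2 + Q)) = -4/(-10 + 5*Q))
O(h) = 2 (O(h) = 8 - (5 + 1) = 8 - 1*6 = 8 - 6 = 2)
c = 2
g(L, Y) = 0 (g(L, Y) = 4 - 4 = 0)
A = 0 (A = 0*2 = 0)
A**2 = 0**2 = 0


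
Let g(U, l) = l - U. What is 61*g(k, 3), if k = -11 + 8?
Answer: 366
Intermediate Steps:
k = -3
61*g(k, 3) = 61*(3 - 1*(-3)) = 61*(3 + 3) = 61*6 = 366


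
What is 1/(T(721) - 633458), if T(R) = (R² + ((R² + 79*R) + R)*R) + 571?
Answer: 1/416279595 ≈ 2.4022e-9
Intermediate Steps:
T(R) = 571 + R² + R*(R² + 80*R) (T(R) = (R² + (R² + 80*R)*R) + 571 = (R² + R*(R² + 80*R)) + 571 = 571 + R² + R*(R² + 80*R))
1/(T(721) - 633458) = 1/((571 + 721³ + 81*721²) - 633458) = 1/((571 + 374805361 + 81*519841) - 633458) = 1/((571 + 374805361 + 42107121) - 633458) = 1/(416913053 - 633458) = 1/416279595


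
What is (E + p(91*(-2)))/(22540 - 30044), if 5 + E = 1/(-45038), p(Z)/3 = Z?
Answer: 24815939/337965152 ≈ 0.073428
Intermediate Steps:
p(Z) = 3*Z
E = -225191/45038 (E = -5 + 1/(-45038) = -5 - 1/45038 = -225191/45038 ≈ -5.0000)
(E + p(91*(-2)))/(22540 - 30044) = (-225191/45038 + 3*(91*(-2)))/(22540 - 30044) = (-225191/45038 + 3*(-182))/(-7504) = (-225191/45038 - 546)*(-1/7504) = -24815939/45038*(-1/7504) = 24815939/337965152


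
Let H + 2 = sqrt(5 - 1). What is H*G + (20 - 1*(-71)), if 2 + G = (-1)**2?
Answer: 91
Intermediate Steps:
G = -1 (G = -2 + (-1)**2 = -2 + 1 = -1)
H = 0 (H = -2 + sqrt(5 - 1) = -2 + sqrt(4) = -2 + 2 = 0)
H*G + (20 - 1*(-71)) = 0*(-1) + (20 - 1*(-71)) = 0 + (20 + 71) = 0 + 91 = 91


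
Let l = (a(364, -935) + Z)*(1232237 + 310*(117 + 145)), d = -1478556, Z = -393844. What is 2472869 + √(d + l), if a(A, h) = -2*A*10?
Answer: 2472869 + 72*I*√101632061 ≈ 2.4729e+6 + 7.2585e+5*I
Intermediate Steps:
a(A, h) = -20*A
l = -526859125668 (l = (-20*364 - 393844)*(1232237 + 310*(117 + 145)) = (-7280 - 393844)*(1232237 + 310*262) = -401124*(1232237 + 81220) = -401124*1313457 = -526859125668)
2472869 + √(d + l) = 2472869 + √(-1478556 - 526859125668) = 2472869 + √(-526860604224) = 2472869 + 72*I*√101632061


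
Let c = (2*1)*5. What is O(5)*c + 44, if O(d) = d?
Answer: 94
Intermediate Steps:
c = 10 (c = 2*5 = 10)
O(5)*c + 44 = 5*10 + 44 = 50 + 44 = 94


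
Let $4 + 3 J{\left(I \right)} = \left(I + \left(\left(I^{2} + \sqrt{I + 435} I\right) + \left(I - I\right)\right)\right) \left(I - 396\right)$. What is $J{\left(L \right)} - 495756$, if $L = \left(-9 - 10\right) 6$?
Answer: $- \frac{8057092}{3} + 19380 \sqrt{321} \approx -2.3385 \cdot 10^{6}$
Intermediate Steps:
$L = -114$ ($L = \left(-19\right) 6 = -114$)
$J{\left(I \right)} = - \frac{4}{3} + \frac{\left(-396 + I\right) \left(I + I^{2} + I \sqrt{435 + I}\right)}{3}$ ($J{\left(I \right)} = - \frac{4}{3} + \frac{\left(I + \left(\left(I^{2} + \sqrt{I + 435} I\right) + \left(I - I\right)\right)\right) \left(I - 396\right)}{3} = - \frac{4}{3} + \frac{\left(I + \left(\left(I^{2} + \sqrt{435 + I} I\right) + 0\right)\right) \left(-396 + I\right)}{3} = - \frac{4}{3} + \frac{\left(I + \left(\left(I^{2} + I \sqrt{435 + I}\right) + 0\right)\right) \left(-396 + I\right)}{3} = - \frac{4}{3} + \frac{\left(I + \left(I^{2} + I \sqrt{435 + I}\right)\right) \left(-396 + I\right)}{3} = - \frac{4}{3} + \frac{\left(I + I^{2} + I \sqrt{435 + I}\right) \left(-396 + I\right)}{3} = - \frac{4}{3} + \frac{\left(-396 + I\right) \left(I + I^{2} + I \sqrt{435 + I}\right)}{3}$)
$J{\left(L \right)} - 495756 = \left(- \frac{4}{3} - -15048 - \frac{395 \left(-114\right)^{2}}{3} + \frac{\left(-114\right)^{3}}{3} - - 15048 \sqrt{435 - 114} + \frac{\left(-114\right)^{2} \sqrt{435 - 114}}{3}\right) - 495756 = \left(- \frac{4}{3} + 15048 - 1711140 + \frac{1}{3} \left(-1481544\right) - - 15048 \sqrt{321} + \frac{1}{3} \cdot 12996 \sqrt{321}\right) - 495756 = \left(- \frac{4}{3} + 15048 - 1711140 - 493848 + 15048 \sqrt{321} + 4332 \sqrt{321}\right) - 495756 = \left(- \frac{6569824}{3} + 19380 \sqrt{321}\right) - 495756 = - \frac{8057092}{3} + 19380 \sqrt{321}$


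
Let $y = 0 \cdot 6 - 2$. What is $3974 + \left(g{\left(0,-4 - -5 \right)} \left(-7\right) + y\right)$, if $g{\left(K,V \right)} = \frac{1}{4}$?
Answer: $\frac{15881}{4} \approx 3970.3$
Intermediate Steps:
$g{\left(K,V \right)} = \frac{1}{4}$
$y = -2$ ($y = 0 - 2 = -2$)
$3974 + \left(g{\left(0,-4 - -5 \right)} \left(-7\right) + y\right) = 3974 + \left(\frac{1}{4} \left(-7\right) - 2\right) = 3974 - \frac{15}{4} = \frac{15881}{4}$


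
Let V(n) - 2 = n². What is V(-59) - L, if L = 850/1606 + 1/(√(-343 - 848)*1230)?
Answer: 2796424/803 + I*√1191/1464930 ≈ 3482.5 + 2.3558e-5*I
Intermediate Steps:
L = 425/803 - I*√1191/1464930 (L = 850*(1/1606) + (1/1230)/√(-1191) = 425/803 + (1/1230)/(I*√1191) = 425/803 - I*√1191/1191*(1/1230) = 425/803 - I*√1191/1464930 ≈ 0.52927 - 2.3558e-5*I)
V(n) = 2 + n²
V(-59) - L = (2 + (-59)²) - (425/803 - I*√1191/1464930) = (2 + 3481) + (-425/803 + I*√1191/1464930) = 3483 + (-425/803 + I*√1191/1464930) = 2796424/803 + I*√1191/1464930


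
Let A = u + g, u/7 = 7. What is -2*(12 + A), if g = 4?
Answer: -130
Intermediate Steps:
u = 49 (u = 7*7 = 49)
A = 53 (A = 49 + 4 = 53)
-2*(12 + A) = -2*(12 + 53) = -2*65 = -130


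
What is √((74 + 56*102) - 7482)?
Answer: 4*I*√106 ≈ 41.182*I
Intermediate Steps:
√((74 + 56*102) - 7482) = √((74 + 5712) - 7482) = √(5786 - 7482) = √(-1696) = 4*I*√106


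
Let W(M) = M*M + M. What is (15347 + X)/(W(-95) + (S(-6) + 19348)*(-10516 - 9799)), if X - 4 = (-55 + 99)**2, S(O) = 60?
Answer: -17287/394264590 ≈ -4.3846e-5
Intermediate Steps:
W(M) = M + M**2 (W(M) = M**2 + M = M + M**2)
X = 1940 (X = 4 + (-55 + 99)**2 = 4 + 44**2 = 4 + 1936 = 1940)
(15347 + X)/(W(-95) + (S(-6) + 19348)*(-10516 - 9799)) = (15347 + 1940)/(-95*(1 - 95) + (60 + 19348)*(-10516 - 9799)) = 17287/(-95*(-94) + 19408*(-20315)) = 17287/(8930 - 394273520) = 17287/(-394264590) = 17287*(-1/394264590) = -17287/394264590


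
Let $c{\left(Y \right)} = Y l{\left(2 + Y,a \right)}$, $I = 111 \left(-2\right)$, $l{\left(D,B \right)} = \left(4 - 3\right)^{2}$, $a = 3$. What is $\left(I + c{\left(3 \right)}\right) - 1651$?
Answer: $-1870$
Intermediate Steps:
$l{\left(D,B \right)} = 1$ ($l{\left(D,B \right)} = 1^{2} = 1$)
$I = -222$
$c{\left(Y \right)} = Y$ ($c{\left(Y \right)} = Y 1 = Y$)
$\left(I + c{\left(3 \right)}\right) - 1651 = \left(-222 + 3\right) - 1651 = -219 - 1651 = -1870$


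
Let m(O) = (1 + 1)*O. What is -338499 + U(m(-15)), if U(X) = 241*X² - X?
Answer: -121569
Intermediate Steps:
m(O) = 2*O
U(X) = -X + 241*X²
-338499 + U(m(-15)) = -338499 + (2*(-15))*(-1 + 241*(2*(-15))) = -338499 - 30*(-1 + 241*(-30)) = -338499 - 30*(-1 - 7230) = -338499 - 30*(-7231) = -338499 + 216930 = -121569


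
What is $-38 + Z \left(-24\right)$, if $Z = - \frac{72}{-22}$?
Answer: $- \frac{1282}{11} \approx -116.55$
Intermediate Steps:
$Z = \frac{36}{11}$ ($Z = \left(-72\right) \left(- \frac{1}{22}\right) = \frac{36}{11} \approx 3.2727$)
$-38 + Z \left(-24\right) = -38 + \frac{36}{11} \left(-24\right) = -38 - \frac{864}{11} = - \frac{1282}{11}$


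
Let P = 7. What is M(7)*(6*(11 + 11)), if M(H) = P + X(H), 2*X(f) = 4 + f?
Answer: 1650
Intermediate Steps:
X(f) = 2 + f/2 (X(f) = (4 + f)/2 = 2 + f/2)
M(H) = 9 + H/2 (M(H) = 7 + (2 + H/2) = 9 + H/2)
M(7)*(6*(11 + 11)) = (9 + (½)*7)*(6*(11 + 11)) = (9 + 7/2)*(6*22) = (25/2)*132 = 1650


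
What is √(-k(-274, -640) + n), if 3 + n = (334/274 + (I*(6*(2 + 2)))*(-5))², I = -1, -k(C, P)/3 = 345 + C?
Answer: √279733939/137 ≈ 122.08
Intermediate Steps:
k(C, P) = -1035 - 3*C (k(C, P) = -3*(345 + C) = -1035 - 3*C)
n = 275736142/18769 (n = -3 + (334/274 - 6*(2 + 2)*(-5))² = -3 + (334*(1/274) - 6*4*(-5))² = -3 + (167/137 - 1*24*(-5))² = -3 + (167/137 - 24*(-5))² = -3 + (167/137 + 120)² = -3 + (16607/137)² = -3 + 275792449/18769 = 275736142/18769 ≈ 14691.)
√(-k(-274, -640) + n) = √(-(-1035 - 3*(-274)) + 275736142/18769) = √(-(-1035 + 822) + 275736142/18769) = √(-1*(-213) + 275736142/18769) = √(213 + 275736142/18769) = √(279733939/18769) = √279733939/137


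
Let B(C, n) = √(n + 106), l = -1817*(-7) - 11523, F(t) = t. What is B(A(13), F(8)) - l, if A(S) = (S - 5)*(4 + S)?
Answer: -1196 + √114 ≈ -1185.3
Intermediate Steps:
A(S) = (-5 + S)*(4 + S)
l = 1196 (l = 12719 - 11523 = 1196)
B(C, n) = √(106 + n)
B(A(13), F(8)) - l = √(106 + 8) - 1*1196 = √114 - 1196 = -1196 + √114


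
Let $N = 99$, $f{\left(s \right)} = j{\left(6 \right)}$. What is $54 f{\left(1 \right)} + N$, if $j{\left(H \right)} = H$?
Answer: $423$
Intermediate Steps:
$f{\left(s \right)} = 6$
$54 f{\left(1 \right)} + N = 54 \cdot 6 + 99 = 324 + 99 = 423$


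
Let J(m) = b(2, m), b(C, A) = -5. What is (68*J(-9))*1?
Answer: -340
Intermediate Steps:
J(m) = -5
(68*J(-9))*1 = (68*(-5))*1 = -340*1 = -340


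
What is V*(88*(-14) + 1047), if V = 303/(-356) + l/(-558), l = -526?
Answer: -1681835/99324 ≈ -16.933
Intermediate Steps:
V = 9091/99324 (V = 303/(-356) - 526/(-558) = 303*(-1/356) - 526*(-1/558) = -303/356 + 263/279 = 9091/99324 ≈ 0.091529)
V*(88*(-14) + 1047) = 9091*(88*(-14) + 1047)/99324 = 9091*(-1232 + 1047)/99324 = (9091/99324)*(-185) = -1681835/99324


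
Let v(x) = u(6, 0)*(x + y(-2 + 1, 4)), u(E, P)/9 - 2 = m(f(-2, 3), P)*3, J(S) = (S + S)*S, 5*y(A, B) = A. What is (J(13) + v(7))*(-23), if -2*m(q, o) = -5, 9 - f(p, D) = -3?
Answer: -105731/5 ≈ -21146.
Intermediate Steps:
f(p, D) = 12 (f(p, D) = 9 - 1*(-3) = 9 + 3 = 12)
y(A, B) = A/5
J(S) = 2*S² (J(S) = (2*S)*S = 2*S²)
m(q, o) = 5/2 (m(q, o) = -½*(-5) = 5/2)
u(E, P) = 171/2 (u(E, P) = 18 + 9*((5/2)*3) = 18 + 9*(15/2) = 18 + 135/2 = 171/2)
v(x) = -171/10 + 171*x/2 (v(x) = 171*(x + (-2 + 1)/5)/2 = 171*(x + (⅕)*(-1))/2 = 171*(x - ⅕)/2 = 171*(-⅕ + x)/2 = -171/10 + 171*x/2)
(J(13) + v(7))*(-23) = (2*13² + (-171/10 + (171/2)*7))*(-23) = (2*169 + (-171/10 + 1197/2))*(-23) = (338 + 2907/5)*(-23) = (4597/5)*(-23) = -105731/5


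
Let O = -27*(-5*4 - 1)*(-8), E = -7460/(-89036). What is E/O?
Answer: -1865/100966824 ≈ -1.8471e-5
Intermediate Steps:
E = 1865/22259 (E = -7460*(-1/89036) = 1865/22259 ≈ 0.083786)
O = -4536 (O = -27*(-20 - 1)*(-8) = -27*(-21)*(-8) = 567*(-8) = -4536)
E/O = (1865/22259)/(-4536) = (1865/22259)*(-1/4536) = -1865/100966824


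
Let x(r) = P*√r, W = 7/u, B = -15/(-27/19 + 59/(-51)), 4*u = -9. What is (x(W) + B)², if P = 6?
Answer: -487614223/6240004 + 58140*I*√7/1249 ≈ -78.143 + 123.16*I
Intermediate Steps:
u = -9/4 (u = (¼)*(-9) = -9/4 ≈ -2.2500)
B = 14535/2498 (B = -15/(-27*1/19 + 59*(-1/51)) = -15/(-27/19 - 59/51) = -15/(-2498/969) = -15*(-969/2498) = 14535/2498 ≈ 5.8187)
W = -28/9 (W = 7/(-9/4) = 7*(-4/9) = -28/9 ≈ -3.1111)
x(r) = 6*√r
(x(W) + B)² = (6*√(-28/9) + 14535/2498)² = (6*(2*I*√7/3) + 14535/2498)² = (4*I*√7 + 14535/2498)² = (14535/2498 + 4*I*√7)²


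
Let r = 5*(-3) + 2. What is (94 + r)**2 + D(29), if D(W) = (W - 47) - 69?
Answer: 6474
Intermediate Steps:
D(W) = -116 + W (D(W) = (-47 + W) - 69 = -116 + W)
r = -13 (r = -15 + 2 = -13)
(94 + r)**2 + D(29) = (94 - 13)**2 + (-116 + 29) = 81**2 - 87 = 6561 - 87 = 6474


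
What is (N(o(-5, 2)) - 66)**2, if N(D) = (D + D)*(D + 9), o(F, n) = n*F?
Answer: 2116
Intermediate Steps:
o(F, n) = F*n
N(D) = 2*D*(9 + D) (N(D) = (2*D)*(9 + D) = 2*D*(9 + D))
(N(o(-5, 2)) - 66)**2 = (2*(-5*2)*(9 - 5*2) - 66)**2 = (2*(-10)*(9 - 10) - 66)**2 = (2*(-10)*(-1) - 66)**2 = (20 - 66)**2 = (-46)**2 = 2116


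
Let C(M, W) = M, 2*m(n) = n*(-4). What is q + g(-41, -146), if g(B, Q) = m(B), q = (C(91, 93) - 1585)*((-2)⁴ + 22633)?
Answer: -33837524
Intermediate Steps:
m(n) = -2*n (m(n) = (n*(-4))/2 = (-4*n)/2 = -2*n)
q = -33837606 (q = (91 - 1585)*((-2)⁴ + 22633) = -1494*(16 + 22633) = -1494*22649 = -33837606)
g(B, Q) = -2*B
q + g(-41, -146) = -33837606 - 2*(-41) = -33837606 + 82 = -33837524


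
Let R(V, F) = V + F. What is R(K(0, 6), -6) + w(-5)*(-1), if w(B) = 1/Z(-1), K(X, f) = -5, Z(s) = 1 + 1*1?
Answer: -23/2 ≈ -11.500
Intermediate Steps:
Z(s) = 2 (Z(s) = 1 + 1 = 2)
w(B) = ½ (w(B) = 1/2 = ½)
R(V, F) = F + V
R(K(0, 6), -6) + w(-5)*(-1) = (-6 - 5) + (½)*(-1) = -11 - ½ = -23/2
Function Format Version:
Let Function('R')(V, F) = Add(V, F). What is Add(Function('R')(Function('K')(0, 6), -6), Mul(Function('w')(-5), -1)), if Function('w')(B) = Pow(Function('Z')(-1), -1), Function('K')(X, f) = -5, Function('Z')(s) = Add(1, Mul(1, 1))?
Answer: Rational(-23, 2) ≈ -11.500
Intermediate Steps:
Function('Z')(s) = 2 (Function('Z')(s) = Add(1, 1) = 2)
Function('w')(B) = Rational(1, 2) (Function('w')(B) = Pow(2, -1) = Rational(1, 2))
Function('R')(V, F) = Add(F, V)
Add(Function('R')(Function('K')(0, 6), -6), Mul(Function('w')(-5), -1)) = Add(Add(-6, -5), Mul(Rational(1, 2), -1)) = Add(-11, Rational(-1, 2)) = Rational(-23, 2)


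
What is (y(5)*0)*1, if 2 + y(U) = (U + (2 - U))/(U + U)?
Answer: 0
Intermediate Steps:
y(U) = -2 + 1/U (y(U) = -2 + (U + (2 - U))/(U + U) = -2 + 2/((2*U)) = -2 + 2*(1/(2*U)) = -2 + 1/U)
(y(5)*0)*1 = ((-2 + 1/5)*0)*1 = -9/5*0*1 = 0*1 = 0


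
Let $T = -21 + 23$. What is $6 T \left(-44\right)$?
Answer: $-528$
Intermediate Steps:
$T = 2$
$6 T \left(-44\right) = 6 \cdot 2 \left(-44\right) = 12 \left(-44\right) = -528$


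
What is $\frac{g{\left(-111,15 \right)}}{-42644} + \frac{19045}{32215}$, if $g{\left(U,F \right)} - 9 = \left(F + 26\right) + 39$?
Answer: $\frac{161857569}{274755292} \approx 0.5891$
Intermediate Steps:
$g{\left(U,F \right)} = 74 + F$ ($g{\left(U,F \right)} = 9 + \left(\left(F + 26\right) + 39\right) = 9 + \left(\left(26 + F\right) + 39\right) = 9 + \left(65 + F\right) = 74 + F$)
$\frac{g{\left(-111,15 \right)}}{-42644} + \frac{19045}{32215} = \frac{74 + 15}{-42644} + \frac{19045}{32215} = 89 \left(- \frac{1}{42644}\right) + 19045 \cdot \frac{1}{32215} = - \frac{89}{42644} + \frac{3809}{6443} = \frac{161857569}{274755292}$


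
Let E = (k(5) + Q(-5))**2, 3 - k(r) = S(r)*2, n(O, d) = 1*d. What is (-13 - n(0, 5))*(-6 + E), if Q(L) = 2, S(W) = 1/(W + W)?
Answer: -7668/25 ≈ -306.72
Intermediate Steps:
S(W) = 1/(2*W)
n(O, d) = d
k(r) = 3 - 1/r (k(r) = 3 - 1/(2*r)*2 = 3 - 1/r)
E = 576/25 (E = ((3 - 1/5) + 2)**2 = (14/5 + 2)**2 = (24/5)**2 = 576/25 ≈ 23.040)
(-13 - n(0, 5))*(-6 + E) = (-13 - 1*5)*(-6 + 576/25) = (-13 - 5)*(426/25) = -18*426/25 = -7668/25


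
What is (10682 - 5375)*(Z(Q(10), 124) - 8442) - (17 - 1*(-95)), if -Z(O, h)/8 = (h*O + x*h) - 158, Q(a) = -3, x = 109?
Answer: -596135422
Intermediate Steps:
Z(O, h) = 1264 - 872*h - 8*O*h (Z(O, h) = -8*((h*O + 109*h) - 158) = -8*((O*h + 109*h) - 158) = -8*((109*h + O*h) - 158) = -8*(-158 + 109*h + O*h) = 1264 - 872*h - 8*O*h)
(10682 - 5375)*(Z(Q(10), 124) - 8442) - (17 - 1*(-95)) = (10682 - 5375)*((1264 - 872*124 - 8*(-3)*124) - 8442) - (17 - 1*(-95)) = 5307*((1264 - 108128 + 2976) - 8442) - (17 + 95) = 5307*(-103888 - 8442) - 1*112 = 5307*(-112330) - 112 = -596135310 - 112 = -596135422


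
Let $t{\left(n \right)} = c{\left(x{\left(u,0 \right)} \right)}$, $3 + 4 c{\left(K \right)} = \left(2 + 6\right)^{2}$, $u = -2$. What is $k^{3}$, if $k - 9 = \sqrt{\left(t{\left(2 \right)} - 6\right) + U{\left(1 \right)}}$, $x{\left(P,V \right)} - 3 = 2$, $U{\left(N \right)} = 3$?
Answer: $\frac{15625}{8} \approx 1953.1$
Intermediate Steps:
$x{\left(P,V \right)} = 5$ ($x{\left(P,V \right)} = 3 + 2 = 5$)
$c{\left(K \right)} = \frac{61}{4}$ ($c{\left(K \right)} = - \frac{3}{4} + \frac{\left(2 + 6\right)^{2}}{4} = - \frac{3}{4} + \frac{8^{2}}{4} = - \frac{3}{4} + \frac{1}{4} \cdot 64 = - \frac{3}{4} + 16 = \frac{61}{4}$)
$t{\left(n \right)} = \frac{61}{4}$
$k = \frac{25}{2}$ ($k = 9 + \sqrt{\left(\frac{61}{4} - 6\right) + 3} = 9 + \sqrt{\frac{37}{4} + 3} = 9 + \sqrt{\frac{49}{4}} = 9 + \frac{7}{2} = \frac{25}{2} \approx 12.5$)
$k^{3} = \left(\frac{25}{2}\right)^{3} = \frac{15625}{8}$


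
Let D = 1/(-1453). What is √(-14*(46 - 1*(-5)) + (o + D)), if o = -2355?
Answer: I*√6479301874/1453 ≈ 55.399*I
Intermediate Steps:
D = -1/1453 ≈ -0.00068823
√(-14*(46 - 1*(-5)) + (o + D)) = √(-14*(46 - 1*(-5)) + (-2355 - 1/1453)) = √(-14*(46 + 5) - 3421816/1453) = √(-14*51 - 3421816/1453) = √(-714 - 3421816/1453) = √(-4459258/1453) = I*√6479301874/1453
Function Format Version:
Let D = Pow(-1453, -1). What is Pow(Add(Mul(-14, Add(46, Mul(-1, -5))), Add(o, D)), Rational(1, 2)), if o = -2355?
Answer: Mul(Rational(1, 1453), I, Pow(6479301874, Rational(1, 2))) ≈ Mul(55.399, I)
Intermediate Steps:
D = Rational(-1, 1453) ≈ -0.00068823
Pow(Add(Mul(-14, Add(46, Mul(-1, -5))), Add(o, D)), Rational(1, 2)) = Pow(Add(Mul(-14, Add(46, Mul(-1, -5))), Add(-2355, Rational(-1, 1453))), Rational(1, 2)) = Pow(Add(Mul(-14, Add(46, 5)), Rational(-3421816, 1453)), Rational(1, 2)) = Pow(Add(Mul(-14, 51), Rational(-3421816, 1453)), Rational(1, 2)) = Pow(Add(-714, Rational(-3421816, 1453)), Rational(1, 2)) = Pow(Rational(-4459258, 1453), Rational(1, 2)) = Mul(Rational(1, 1453), I, Pow(6479301874, Rational(1, 2)))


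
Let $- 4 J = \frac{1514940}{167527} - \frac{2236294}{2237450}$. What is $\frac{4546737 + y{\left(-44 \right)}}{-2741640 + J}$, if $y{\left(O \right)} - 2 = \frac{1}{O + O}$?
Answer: $- \frac{74987841120583410325}{45216982112764242682} \approx -1.6584$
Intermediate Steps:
$J = - \frac{1507481439031}{749666572300}$ ($J = - \frac{\frac{1514940}{167527} - \frac{2236294}{2237450}}{4} = - \frac{1514940 \cdot \frac{1}{167527} - \frac{1118147}{1118725}}{4} = - \frac{\frac{1514940}{167527} - \frac{1118147}{1118725}}{4} = \left(- \frac{1}{4}\right) \frac{1507481439031}{187416643075} = - \frac{1507481439031}{749666572300} \approx -2.0109$)
$y{\left(O \right)} = 2 + \frac{1}{2 O}$ ($y{\left(O \right)} = 2 + \frac{1}{O + O} = 2 + \frac{1}{2 O}$)
$\frac{4546737 + y{\left(-44 \right)}}{-2741640 + J} = \frac{4546737 + \left(2 + \frac{1}{2 \left(-44\right)}\right)}{-2741640 - \frac{1507481439031}{749666572300}} = \frac{4546737 + \left(2 + \frac{1}{2} \left(- \frac{1}{44}\right)\right)}{- \frac{2055317368762011031}{749666572300}} = \left(4546737 + \left(2 - \frac{1}{88}\right)\right) \left(- \frac{749666572300}{2055317368762011031}\right) = \left(4546737 + \frac{175}{88}\right) \left(- \frac{749666572300}{2055317368762011031}\right) = \frac{400113031}{88} \left(- \frac{749666572300}{2055317368762011031}\right) = - \frac{74987841120583410325}{45216982112764242682}$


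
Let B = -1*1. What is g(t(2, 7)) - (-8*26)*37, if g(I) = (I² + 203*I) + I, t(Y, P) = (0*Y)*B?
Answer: 7696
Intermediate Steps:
B = -1
t(Y, P) = 0 (t(Y, P) = (0*Y)*(-1) = 0*(-1) = 0)
g(I) = I² + 204*I
g(t(2, 7)) - (-8*26)*37 = 0*(204 + 0) - (-8*26)*37 = 0*204 - (-208)*37 = 0 - 1*(-7696) = 0 + 7696 = 7696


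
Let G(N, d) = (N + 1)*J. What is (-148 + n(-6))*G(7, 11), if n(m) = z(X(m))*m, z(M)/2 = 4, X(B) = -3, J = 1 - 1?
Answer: 0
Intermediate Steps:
J = 0
G(N, d) = 0 (G(N, d) = (N + 1)*0 = (1 + N)*0 = 0)
z(M) = 8 (z(M) = 2*4 = 8)
n(m) = 8*m
(-148 + n(-6))*G(7, 11) = (-148 + 8*(-6))*0 = (-148 - 48)*0 = -196*0 = 0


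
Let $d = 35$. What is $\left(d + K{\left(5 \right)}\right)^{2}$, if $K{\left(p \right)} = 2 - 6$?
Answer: $961$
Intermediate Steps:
$K{\left(p \right)} = -4$
$\left(d + K{\left(5 \right)}\right)^{2} = \left(35 - 4\right)^{2} = 31^{2} = 961$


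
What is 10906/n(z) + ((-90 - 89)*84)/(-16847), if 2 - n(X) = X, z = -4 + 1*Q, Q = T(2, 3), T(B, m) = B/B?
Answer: 183808562/84235 ≈ 2182.1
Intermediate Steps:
T(B, m) = 1
Q = 1
z = -3 (z = -4 + 1*1 = -4 + 1 = -3)
n(X) = 2 - X
10906/n(z) + ((-90 - 89)*84)/(-16847) = 10906/(2 - 1*(-3)) + ((-90 - 89)*84)/(-16847) = 10906/(2 + 3) - 179*84*(-1/16847) = 10906/5 - 15036*(-1/16847) = 10906*(⅕) + 15036/16847 = 10906/5 + 15036/16847 = 183808562/84235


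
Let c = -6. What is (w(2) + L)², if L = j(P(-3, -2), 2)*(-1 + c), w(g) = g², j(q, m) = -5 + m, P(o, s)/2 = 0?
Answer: 625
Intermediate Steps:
P(o, s) = 0 (P(o, s) = 2*0 = 0)
L = 21 (L = (-5 + 2)*(-1 - 6) = -3*(-7) = 21)
(w(2) + L)² = (2² + 21)² = (4 + 21)² = 25² = 625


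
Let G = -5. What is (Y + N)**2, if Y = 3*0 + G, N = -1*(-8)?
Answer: 9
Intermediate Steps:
N = 8
Y = -5 (Y = 3*0 - 5 = 0 - 5 = -5)
(Y + N)**2 = (-5 + 8)**2 = 3**2 = 9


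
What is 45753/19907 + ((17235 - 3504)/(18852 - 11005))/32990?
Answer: 11844468208107/5153375454710 ≈ 2.2984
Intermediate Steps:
45753/19907 + ((17235 - 3504)/(18852 - 11005))/32990 = 45753*(1/19907) + (13731/7847)*(1/32990) = 45753/19907 + (13731*(1/7847))*(1/32990) = 45753/19907 + (13731/7847)*(1/32990) = 45753/19907 + 13731/258872530 = 11844468208107/5153375454710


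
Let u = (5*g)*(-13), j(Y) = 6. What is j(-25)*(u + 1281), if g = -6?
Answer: 10026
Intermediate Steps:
u = 390 (u = (5*(-6))*(-13) = -30*(-13) = 390)
j(-25)*(u + 1281) = 6*(390 + 1281) = 6*1671 = 10026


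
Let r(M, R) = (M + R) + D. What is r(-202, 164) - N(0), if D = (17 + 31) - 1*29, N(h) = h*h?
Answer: -19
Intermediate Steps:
N(h) = h**2
D = 19 (D = 48 - 29 = 19)
r(M, R) = 19 + M + R (r(M, R) = (M + R) + 19 = 19 + M + R)
r(-202, 164) - N(0) = (19 - 202 + 164) - 1*0**2 = -19 - 1*0 = -19 + 0 = -19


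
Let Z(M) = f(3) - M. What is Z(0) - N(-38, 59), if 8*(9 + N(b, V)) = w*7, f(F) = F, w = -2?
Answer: 55/4 ≈ 13.750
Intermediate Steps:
N(b, V) = -43/4 (N(b, V) = -9 + (-2*7)/8 = -9 + (⅛)*(-14) = -9 - 7/4 = -43/4)
Z(M) = 3 - M
Z(0) - N(-38, 59) = (3 - 1*0) - 1*(-43/4) = (3 + 0) + 43/4 = 3 + 43/4 = 55/4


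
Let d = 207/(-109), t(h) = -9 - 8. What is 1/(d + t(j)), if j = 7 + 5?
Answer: -109/2060 ≈ -0.052913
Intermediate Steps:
j = 12
t(h) = -17
d = -207/109 (d = 207*(-1/109) = -207/109 ≈ -1.8991)
1/(d + t(j)) = 1/(-207/109 - 17) = 1/(-2060/109) = -109/2060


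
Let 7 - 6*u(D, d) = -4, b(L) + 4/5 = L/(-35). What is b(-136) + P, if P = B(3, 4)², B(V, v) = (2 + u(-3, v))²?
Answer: 9934403/45360 ≈ 219.01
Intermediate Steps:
b(L) = -⅘ - L/35 (b(L) = -⅘ + L/(-35) = -⅘ + L*(-1/35) = -⅘ - L/35)
u(D, d) = 11/6 (u(D, d) = 7/6 - ⅙*(-4) = 7/6 + ⅔ = 11/6)
B(V, v) = 529/36 (B(V, v) = (2 + 11/6)² = (23/6)² = 529/36)
P = 279841/1296 (P = (529/36)² = 279841/1296 ≈ 215.93)
b(-136) + P = (-⅘ - 1/35*(-136)) + 279841/1296 = (-⅘ + 136/35) + 279841/1296 = 108/35 + 279841/1296 = 9934403/45360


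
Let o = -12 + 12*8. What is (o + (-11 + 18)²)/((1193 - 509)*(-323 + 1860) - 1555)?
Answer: 133/1049753 ≈ 0.00012670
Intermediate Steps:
o = 84 (o = -12 + 96 = 84)
(o + (-11 + 18)²)/((1193 - 509)*(-323 + 1860) - 1555) = (84 + (-11 + 18)²)/((1193 - 509)*(-323 + 1860) - 1555) = (84 + 7²)/(684*1537 - 1555) = (84 + 49)/(1051308 - 1555) = 133/1049753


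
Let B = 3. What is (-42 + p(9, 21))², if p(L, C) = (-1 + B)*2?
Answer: 1444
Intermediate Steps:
p(L, C) = 4 (p(L, C) = (-1 + 3)*2 = 2*2 = 4)
(-42 + p(9, 21))² = (-42 + 4)² = (-38)² = 1444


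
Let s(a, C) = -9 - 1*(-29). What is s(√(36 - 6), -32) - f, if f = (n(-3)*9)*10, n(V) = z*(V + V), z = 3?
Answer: 1640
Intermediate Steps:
n(V) = 6*V (n(V) = 3*(V + V) = 3*(2*V) = 6*V)
s(a, C) = 20 (s(a, C) = -9 + 29 = 20)
f = -1620 (f = ((6*(-3))*9)*10 = -18*9*10 = -162*10 = -1620)
s(√(36 - 6), -32) - f = 20 - 1*(-1620) = 20 + 1620 = 1640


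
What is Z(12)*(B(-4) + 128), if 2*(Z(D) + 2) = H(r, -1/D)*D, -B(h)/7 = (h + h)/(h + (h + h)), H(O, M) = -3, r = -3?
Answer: -7400/3 ≈ -2466.7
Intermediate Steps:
B(h) = -14/3 (B(h) = -7*(h + h)/(h + (h + h)) = -7*2*h/(h + 2*h) = -7*2*h/(3*h) = -7*2*h*1/(3*h) = -7*⅔ = -14/3)
Z(D) = -2 - 3*D/2 (Z(D) = -2 + (-3*D)/2 = -2 - 3*D/2)
Z(12)*(B(-4) + 128) = (-2 - 3/2*12)*(-14/3 + 128) = (-2 - 18)*(370/3) = -20*370/3 = -7400/3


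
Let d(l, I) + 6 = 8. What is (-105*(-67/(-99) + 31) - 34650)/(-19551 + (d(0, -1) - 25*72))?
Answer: 1253210/704517 ≈ 1.7788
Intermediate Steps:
d(l, I) = 2 (d(l, I) = -6 + 8 = 2)
(-105*(-67/(-99) + 31) - 34650)/(-19551 + (d(0, -1) - 25*72)) = (-105*(-67/(-99) + 31) - 34650)/(-19551 + (2 - 25*72)) = (-105*(-67*(-1/99) + 31) - 34650)/(-19551 + (2 - 1800)) = (-105*(67/99 + 31) - 34650)/(-19551 - 1798) = (-105*3136/99 - 34650)/(-21349) = (-109760/33 - 34650)*(-1/21349) = -1253210/33*(-1/21349) = 1253210/704517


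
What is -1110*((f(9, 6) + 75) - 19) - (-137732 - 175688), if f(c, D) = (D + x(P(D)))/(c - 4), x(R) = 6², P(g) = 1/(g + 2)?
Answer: 241936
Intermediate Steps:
P(g) = 1/(2 + g)
x(R) = 36
f(c, D) = (36 + D)/(-4 + c) (f(c, D) = (D + 36)/(c - 4) = (36 + D)/(-4 + c))
-1110*((f(9, 6) + 75) - 19) - (-137732 - 175688) = -1110*(((36 + 6)/(-4 + 9) + 75) - 19) - (-137732 - 175688) = -1110*((42/5 + 75) - 19) - 1*(-313420) = -1110*(((⅕)*42 + 75) - 19) + 313420 = -1110*((42/5 + 75) - 19) + 313420 = -1110*(417/5 - 19) + 313420 = -1110*322/5 + 313420 = -71484 + 313420 = 241936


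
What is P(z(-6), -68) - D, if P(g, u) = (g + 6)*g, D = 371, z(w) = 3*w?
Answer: -155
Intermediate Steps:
P(g, u) = g*(6 + g) (P(g, u) = (6 + g)*g = g*(6 + g))
P(z(-6), -68) - D = (3*(-6))*(6 + 3*(-6)) - 1*371 = -18*(6 - 18) - 371 = -18*(-12) - 371 = 216 - 371 = -155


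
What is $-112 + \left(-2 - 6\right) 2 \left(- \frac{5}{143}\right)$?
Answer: $- \frac{15936}{143} \approx -111.44$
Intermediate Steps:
$-112 + \left(-2 - 6\right) 2 \left(- \frac{5}{143}\right) = -112 + \left(-2 - 6\right) 2 \left(\left(-5\right) \frac{1}{143}\right) = -112 + \left(-8\right) 2 \left(- \frac{5}{143}\right) = -112 - - \frac{80}{143} = -112 + \frac{80}{143} = - \frac{15936}{143}$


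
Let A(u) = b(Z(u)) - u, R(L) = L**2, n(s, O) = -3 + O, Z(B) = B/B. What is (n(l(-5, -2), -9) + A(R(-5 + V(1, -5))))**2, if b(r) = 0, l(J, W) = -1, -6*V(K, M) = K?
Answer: 1940449/1296 ≈ 1497.3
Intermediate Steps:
V(K, M) = -K/6
Z(B) = 1
A(u) = -u (A(u) = 0 - u = -u)
(n(l(-5, -2), -9) + A(R(-5 + V(1, -5))))**2 = ((-3 - 9) - (-5 - 1/6*1)**2)**2 = (-12 - (-5 - 1/6)**2)**2 = (-12 - (-31/6)**2)**2 = (-12 - 1*961/36)**2 = (-12 - 961/36)**2 = (-1393/36)**2 = 1940449/1296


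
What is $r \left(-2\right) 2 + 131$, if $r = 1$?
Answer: $127$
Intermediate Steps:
$r \left(-2\right) 2 + 131 = 1 \left(-2\right) 2 + 131 = \left(-2\right) 2 + 131 = -4 + 131 = 127$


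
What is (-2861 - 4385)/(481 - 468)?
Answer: -7246/13 ≈ -557.38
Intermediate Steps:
(-2861 - 4385)/(481 - 468) = -7246/13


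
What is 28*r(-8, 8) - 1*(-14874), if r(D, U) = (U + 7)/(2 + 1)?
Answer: 15014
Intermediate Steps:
r(D, U) = 7/3 + U/3 (r(D, U) = (7 + U)/3 = (7 + U)*(1/3) = 7/3 + U/3)
28*r(-8, 8) - 1*(-14874) = 28*(7/3 + (1/3)*8) - 1*(-14874) = 28*(7/3 + 8/3) + 14874 = 28*5 + 14874 = 140 + 14874 = 15014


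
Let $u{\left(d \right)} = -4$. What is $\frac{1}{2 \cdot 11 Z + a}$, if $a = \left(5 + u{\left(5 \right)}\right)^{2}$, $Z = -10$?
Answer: $- \frac{1}{219} \approx -0.0045662$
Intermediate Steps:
$a = 1$ ($a = \left(5 - 4\right)^{2} = 1^{2} = 1$)
$\frac{1}{2 \cdot 11 Z + a} = \frac{1}{2 \cdot 11 \left(-10\right) + 1} = \frac{1}{22 \left(-10\right) + 1} = \frac{1}{-220 + 1} = \frac{1}{-219} = - \frac{1}{219}$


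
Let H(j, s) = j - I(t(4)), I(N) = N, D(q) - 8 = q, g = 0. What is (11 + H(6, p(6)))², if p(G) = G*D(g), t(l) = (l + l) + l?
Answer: 25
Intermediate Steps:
D(q) = 8 + q
t(l) = 3*l (t(l) = 2*l + l = 3*l)
p(G) = 8*G (p(G) = G*(8 + 0) = G*8 = 8*G)
H(j, s) = -12 + j (H(j, s) = j - 3*4 = j - 1*12 = j - 12 = -12 + j)
(11 + H(6, p(6)))² = (11 + (-12 + 6))² = (11 - 6)² = 5² = 25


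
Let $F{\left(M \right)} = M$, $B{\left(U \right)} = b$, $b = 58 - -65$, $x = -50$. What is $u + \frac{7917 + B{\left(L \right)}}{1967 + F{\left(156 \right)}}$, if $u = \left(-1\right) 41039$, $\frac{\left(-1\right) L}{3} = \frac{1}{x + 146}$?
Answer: $- \frac{87117757}{2123} \approx -41035.0$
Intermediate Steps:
$L = - \frac{1}{32}$ ($L = - \frac{3}{-50 + 146} = - \frac{3}{96} = \left(-3\right) \frac{1}{96} = - \frac{1}{32} \approx -0.03125$)
$b = 123$ ($b = 58 + 65 = 123$)
$B{\left(U \right)} = 123$
$u = -41039$
$u + \frac{7917 + B{\left(L \right)}}{1967 + F{\left(156 \right)}} = -41039 + \frac{7917 + 123}{1967 + 156} = -41039 + \frac{8040}{2123} = - \frac{87117757}{2123}$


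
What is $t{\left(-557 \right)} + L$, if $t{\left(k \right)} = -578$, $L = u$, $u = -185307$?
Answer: $-185885$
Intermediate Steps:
$L = -185307$
$t{\left(-557 \right)} + L = -578 - 185307 = -185885$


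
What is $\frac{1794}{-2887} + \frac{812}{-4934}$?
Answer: $- \frac{5597920}{7122229} \approx -0.78598$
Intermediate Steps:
$\frac{1794}{-2887} + \frac{812}{-4934} = 1794 \left(- \frac{1}{2887}\right) + 812 \left(- \frac{1}{4934}\right) = - \frac{1794}{2887} - \frac{406}{2467} = - \frac{5597920}{7122229}$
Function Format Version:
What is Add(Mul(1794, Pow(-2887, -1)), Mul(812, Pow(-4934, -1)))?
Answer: Rational(-5597920, 7122229) ≈ -0.78598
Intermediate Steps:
Add(Mul(1794, Pow(-2887, -1)), Mul(812, Pow(-4934, -1))) = Add(Mul(1794, Rational(-1, 2887)), Mul(812, Rational(-1, 4934))) = Add(Rational(-1794, 2887), Rational(-406, 2467)) = Rational(-5597920, 7122229)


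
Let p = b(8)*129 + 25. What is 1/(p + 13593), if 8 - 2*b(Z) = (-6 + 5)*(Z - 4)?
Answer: 1/14392 ≈ 6.9483e-5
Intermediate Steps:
b(Z) = 2 + Z/2 (b(Z) = 4 - (-6 + 5)*(Z - 4)/2 = 4 - (-1)*(-4 + Z)/2 = 4 - (4 - Z)/2 = 4 + (-2 + Z/2) = 2 + Z/2)
p = 799 (p = (2 + (½)*8)*129 + 25 = (2 + 4)*129 + 25 = 6*129 + 25 = 774 + 25 = 799)
1/(p + 13593) = 1/(799 + 13593) = 1/14392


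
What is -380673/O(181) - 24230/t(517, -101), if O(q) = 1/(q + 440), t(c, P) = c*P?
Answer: -12343990843231/52217 ≈ -2.3640e+8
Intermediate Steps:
t(c, P) = P*c
O(q) = 1/(440 + q)
-380673/O(181) - 24230/t(517, -101) = -380673/(1/(440 + 181)) - 24230/((-101*517)) = -380673/(1/621) - 24230/(-52217) = -380673/1/621 - 24230*(-1/52217) = -380673*621 + 24230/52217 = -236397933 + 24230/52217 = -12343990843231/52217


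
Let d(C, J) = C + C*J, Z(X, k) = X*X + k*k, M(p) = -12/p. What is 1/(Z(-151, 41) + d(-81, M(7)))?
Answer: 7/171779 ≈ 4.0750e-5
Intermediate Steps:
Z(X, k) = X² + k²
1/(Z(-151, 41) + d(-81, M(7))) = 1/(((-151)² + 41²) - 81*(1 - 12/7)) = 1/((22801 + 1681) - 81*(1 - 12*⅐)) = 1/(24482 - 81*(1 - 12/7)) = 1/(24482 - 81*(-5/7)) = 1/(24482 + 405/7) = 1/(171779/7) = 7/171779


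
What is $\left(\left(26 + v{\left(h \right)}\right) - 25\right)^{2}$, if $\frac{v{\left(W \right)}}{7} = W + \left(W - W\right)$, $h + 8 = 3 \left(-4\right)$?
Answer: $19321$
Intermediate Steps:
$h = -20$ ($h = -8 + 3 \left(-4\right) = -8 - 12 = -20$)
$v{\left(W \right)} = 7 W$ ($v{\left(W \right)} = 7 \left(W + \left(W - W\right)\right) = 7 \left(W + 0\right) = 7 W$)
$\left(\left(26 + v{\left(h \right)}\right) - 25\right)^{2} = \left(\left(26 + 7 \left(-20\right)\right) - 25\right)^{2} = \left(\left(26 - 140\right) - 25\right)^{2} = \left(-114 - 25\right)^{2} = \left(-139\right)^{2} = 19321$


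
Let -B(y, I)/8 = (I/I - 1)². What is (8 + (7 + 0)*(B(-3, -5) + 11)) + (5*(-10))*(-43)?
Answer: 2235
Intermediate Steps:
B(y, I) = 0 (B(y, I) = -8*(I/I - 1)² = -8*(1 - 1)² = -8*0² = -8*0 = 0)
(8 + (7 + 0)*(B(-3, -5) + 11)) + (5*(-10))*(-43) = (8 + (7 + 0)*(0 + 11)) + (5*(-10))*(-43) = (8 + 7*11) - 50*(-43) = (8 + 77) + 2150 = 85 + 2150 = 2235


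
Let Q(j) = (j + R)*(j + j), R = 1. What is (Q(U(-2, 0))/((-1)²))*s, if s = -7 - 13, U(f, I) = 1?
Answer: -80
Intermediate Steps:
Q(j) = 2*j*(1 + j) (Q(j) = (j + 1)*(j + j) = (1 + j)*(2*j) = 2*j*(1 + j))
s = -20
(Q(U(-2, 0))/((-1)²))*s = ((2*1*(1 + 1))/((-1)²))*(-20) = ((2*1*2)/1)*(-20) = (1*4)*(-20) = 4*(-20) = -80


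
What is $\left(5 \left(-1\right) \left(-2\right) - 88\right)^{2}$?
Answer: $6084$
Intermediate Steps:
$\left(5 \left(-1\right) \left(-2\right) - 88\right)^{2} = \left(\left(-5\right) \left(-2\right) - 88\right)^{2} = \left(10 - 88\right)^{2} = \left(-78\right)^{2} = 6084$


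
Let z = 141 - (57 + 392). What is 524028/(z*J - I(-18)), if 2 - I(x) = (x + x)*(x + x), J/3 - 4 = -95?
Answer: 262014/42689 ≈ 6.1377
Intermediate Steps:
J = -273 (J = 12 + 3*(-95) = 12 - 285 = -273)
I(x) = 2 - 4*x**2 (I(x) = 2 - (x + x)*(x + x) = 2 - 2*x*2*x = 2 - 4*x**2)
z = -308 (z = 141 - 1*449 = 141 - 449 = -308)
524028/(z*J - I(-18)) = 524028/(-308*(-273) - (2 - 4*(-18)**2)) = 524028/(84084 - (2 - 4*324)) = 524028/(84084 - (2 - 1296)) = 524028/(84084 - 1*(-1294)) = 524028/(84084 + 1294) = 524028/85378 = 524028*(1/85378) = 262014/42689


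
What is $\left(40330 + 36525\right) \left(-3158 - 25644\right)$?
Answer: $-2213577710$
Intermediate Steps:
$\left(40330 + 36525\right) \left(-3158 - 25644\right) = 76855 \left(-28802\right) = -2213577710$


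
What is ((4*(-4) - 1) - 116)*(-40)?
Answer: 5320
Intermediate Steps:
((4*(-4) - 1) - 116)*(-40) = ((-16 - 1) - 116)*(-40) = (-17 - 116)*(-40) = -133*(-40) = 5320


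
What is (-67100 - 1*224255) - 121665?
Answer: -413020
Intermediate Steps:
(-67100 - 1*224255) - 121665 = (-67100 - 224255) - 121665 = -291355 - 121665 = -413020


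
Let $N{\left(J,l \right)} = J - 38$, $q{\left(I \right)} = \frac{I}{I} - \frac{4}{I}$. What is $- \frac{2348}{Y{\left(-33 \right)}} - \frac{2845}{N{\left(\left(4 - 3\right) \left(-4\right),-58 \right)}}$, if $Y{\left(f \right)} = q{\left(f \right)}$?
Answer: $- \frac{3149063}{1554} \approx -2026.4$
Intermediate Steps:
$q{\left(I \right)} = 1 - \frac{4}{I}$
$N{\left(J,l \right)} = -38 + J$
$Y{\left(f \right)} = \frac{-4 + f}{f}$
$- \frac{2348}{Y{\left(-33 \right)}} - \frac{2845}{N{\left(\left(4 - 3\right) \left(-4\right),-58 \right)}} = - \frac{2348}{\frac{1}{-33} \left(-4 - 33\right)} - \frac{2845}{-38 + \left(4 - 3\right) \left(-4\right)} = - \frac{2348}{\left(- \frac{1}{33}\right) \left(-37\right)} - \frac{2845}{-38 + 1 \left(-4\right)} = - \frac{2348}{\frac{37}{33}} - \frac{2845}{-38 - 4} = \left(-2348\right) \frac{33}{37} - \frac{2845}{-42} = - \frac{77484}{37} - - \frac{2845}{42} = - \frac{77484}{37} + \frac{2845}{42} = - \frac{3149063}{1554}$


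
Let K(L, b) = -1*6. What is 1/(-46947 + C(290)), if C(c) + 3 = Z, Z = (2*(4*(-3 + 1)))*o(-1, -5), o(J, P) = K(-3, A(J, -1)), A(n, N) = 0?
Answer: -1/46854 ≈ -2.1343e-5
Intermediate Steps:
K(L, b) = -6
o(J, P) = -6
Z = 96 (Z = (2*(4*(-3 + 1)))*(-6) = (2*(4*(-2)))*(-6) = (2*(-8))*(-6) = -16*(-6) = 96)
C(c) = 93 (C(c) = -3 + 96 = 93)
1/(-46947 + C(290)) = 1/(-46947 + 93) = 1/(-46854) = -1/46854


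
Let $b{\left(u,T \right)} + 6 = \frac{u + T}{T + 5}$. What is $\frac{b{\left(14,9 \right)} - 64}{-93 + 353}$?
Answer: $- \frac{957}{3640} \approx -0.26291$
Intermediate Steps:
$b{\left(u,T \right)} = -6 + \frac{T + u}{5 + T}$ ($b{\left(u,T \right)} = -6 + \frac{u + T}{T + 5} = -6 + \frac{T + u}{5 + T}$)
$\frac{b{\left(14,9 \right)} - 64}{-93 + 353} = \frac{\frac{-30 + 14 - 45}{5 + 9} - 64}{-93 + 353} = \frac{\frac{-30 + 14 - 45}{14} - 64}{260} = \left(\frac{1}{14} \left(-61\right) - 64\right) \frac{1}{260} = \left(- \frac{61}{14} - 64\right) \frac{1}{260} = \left(- \frac{957}{14}\right) \frac{1}{260} = - \frac{957}{3640}$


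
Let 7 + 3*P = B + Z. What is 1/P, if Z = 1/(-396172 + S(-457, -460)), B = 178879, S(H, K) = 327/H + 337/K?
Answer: 249850746807/14897100927410348 ≈ 1.6772e-5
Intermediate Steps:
Z = -210220/83283582269 (Z = 1/(-396172 + (327/(-457) + 337/(-460))) = 1/(-396172 + (327*(-1/457) + 337*(-1/460))) = 1/(-396172 + (-327/457 - 337/460)) = 1/(-396172 - 304429/210220) = 1/(-83283582269/210220) = -210220/83283582269 ≈ -2.5241e-6)
P = 14897100927410348/249850746807 (P = -7/3 + (178879 - 210220/83283582269)/3 = -7/3 + (⅓)*(14897683912486231/83283582269) = -7/3 + 14897683912486231/249850746807 = 14897100927410348/249850746807 ≈ 59624.)
1/P = 1/(14897100927410348/249850746807) = 249850746807/14897100927410348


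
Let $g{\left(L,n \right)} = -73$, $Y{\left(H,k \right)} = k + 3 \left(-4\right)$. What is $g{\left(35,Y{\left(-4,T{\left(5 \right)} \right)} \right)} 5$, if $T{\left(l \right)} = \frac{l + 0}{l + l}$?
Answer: $-365$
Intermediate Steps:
$T{\left(l \right)} = \frac{1}{2}$ ($T{\left(l \right)} = \frac{l}{2 l} = l \frac{1}{2 l} = \frac{1}{2}$)
$Y{\left(H,k \right)} = -12 + k$ ($Y{\left(H,k \right)} = k - 12 = -12 + k$)
$g{\left(35,Y{\left(-4,T{\left(5 \right)} \right)} \right)} 5 = \left(-73\right) 5 = -365$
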